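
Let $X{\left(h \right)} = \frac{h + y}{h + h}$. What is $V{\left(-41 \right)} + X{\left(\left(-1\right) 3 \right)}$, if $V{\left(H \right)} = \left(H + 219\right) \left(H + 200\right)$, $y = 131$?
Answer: $\frac{84842}{3} \approx 28281.0$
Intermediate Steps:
$X{\left(h \right)} = \frac{131 + h}{2 h}$ ($X{\left(h \right)} = \frac{h + 131}{h + h} = \frac{131 + h}{2 h}$)
$V{\left(H \right)} = \left(200 + H\right) \left(219 + H\right)$ ($V{\left(H \right)} = \left(219 + H\right) \left(200 + H\right) = \left(200 + H\right) \left(219 + H\right)$)
$V{\left(-41 \right)} + X{\left(\left(-1\right) 3 \right)} = \left(43800 + \left(-41\right)^{2} + 419 \left(-41\right)\right) + \frac{131 - 3}{2 \left(\left(-1\right) 3\right)} = \left(43800 + 1681 - 17179\right) + \frac{131 - 3}{2 \left(-3\right)} = 28302 + \frac{1}{2} \left(- \frac{1}{3}\right) 128 = 28302 - \frac{64}{3} = \frac{84842}{3}$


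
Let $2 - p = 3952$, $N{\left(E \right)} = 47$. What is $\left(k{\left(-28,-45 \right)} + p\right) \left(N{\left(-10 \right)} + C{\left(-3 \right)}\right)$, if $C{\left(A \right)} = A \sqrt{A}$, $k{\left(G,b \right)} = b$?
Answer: $-187765 + 11985 i \sqrt{3} \approx -1.8777 \cdot 10^{5} + 20759.0 i$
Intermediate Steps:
$C{\left(A \right)} = A^{\frac{3}{2}}$
$p = -3950$ ($p = 2 - 3952 = -3950$)
$\left(k{\left(-28,-45 \right)} + p\right) \left(N{\left(-10 \right)} + C{\left(-3 \right)}\right) = \left(-45 - 3950\right) \left(47 + \left(-3\right)^{\frac{3}{2}}\right) = - 3995 \left(47 - 3 i \sqrt{3}\right) = -187765 + 11985 i \sqrt{3}$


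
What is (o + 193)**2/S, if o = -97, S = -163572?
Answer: -768/13631 ≈ -0.056342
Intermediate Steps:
(o + 193)**2/S = (-97 + 193)**2/(-163572) = 96**2*(-1/163572) = 9216*(-1/163572) = -768/13631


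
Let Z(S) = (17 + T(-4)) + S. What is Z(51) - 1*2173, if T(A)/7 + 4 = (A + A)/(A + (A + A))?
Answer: -6385/3 ≈ -2128.3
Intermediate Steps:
T(A) = -70/3 (T(A) = -28 + 7*((A + A)/(A + (A + A))) = -28 + 7*((2*A)/(A + 2*A)) = -28 + 7*((2*A)/((3*A))) = -28 + 7*((2*A)*(1/(3*A))) = -28 + 7*(⅔) = -28 + 14/3 = -70/3)
Z(S) = -19/3 + S (Z(S) = (17 - 70/3) + S = -19/3 + S)
Z(51) - 1*2173 = (-19/3 + 51) - 1*2173 = 134/3 - 2173 = -6385/3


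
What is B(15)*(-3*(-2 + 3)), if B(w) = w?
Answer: -45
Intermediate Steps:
B(15)*(-3*(-2 + 3)) = 15*(-3*(-2 + 3)) = 15*(-3*1) = 15*(-3) = -45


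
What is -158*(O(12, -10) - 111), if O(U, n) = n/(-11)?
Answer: 191338/11 ≈ 17394.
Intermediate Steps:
O(U, n) = -n/11 (O(U, n) = n*(-1/11) = -n/11)
-158*(O(12, -10) - 111) = -158*(-1/11*(-10) - 111) = -158*(10/11 - 111) = -158*(-1211/11) = 191338/11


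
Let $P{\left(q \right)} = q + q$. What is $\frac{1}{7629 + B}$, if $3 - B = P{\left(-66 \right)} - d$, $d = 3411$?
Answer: $\frac{1}{11175} \approx 8.9485 \cdot 10^{-5}$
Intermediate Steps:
$P{\left(q \right)} = 2 q$
$B = 3546$ ($B = 3 - \left(2 \left(-66\right) - 3411\right) = 3 - \left(-132 - 3411\right) = 3 - -3543 = 3 + 3543 = 3546$)
$\frac{1}{7629 + B} = \frac{1}{7629 + 3546} = \frac{1}{11175}$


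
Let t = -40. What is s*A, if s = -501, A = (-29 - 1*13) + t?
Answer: 41082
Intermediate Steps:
A = -82 (A = (-29 - 1*13) - 40 = (-29 - 13) - 40 = -42 - 40 = -82)
s*A = -501*(-82) = 41082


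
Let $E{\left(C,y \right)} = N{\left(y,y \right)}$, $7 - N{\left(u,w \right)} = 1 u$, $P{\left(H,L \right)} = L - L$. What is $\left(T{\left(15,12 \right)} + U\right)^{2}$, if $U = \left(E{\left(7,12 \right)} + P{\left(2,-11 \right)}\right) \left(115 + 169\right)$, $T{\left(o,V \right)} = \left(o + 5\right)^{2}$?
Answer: $1040400$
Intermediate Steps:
$P{\left(H,L \right)} = 0$
$N{\left(u,w \right)} = 7 - u$ ($N{\left(u,w \right)} = 7 - 1 u = 7 - u$)
$E{\left(C,y \right)} = 7 - y$
$T{\left(o,V \right)} = \left(5 + o\right)^{2}$
$U = -1420$ ($U = \left(\left(7 - 12\right) + 0\right) \left(115 + 169\right) = \left(\left(7 - 12\right) + 0\right) 284 = \left(-5 + 0\right) 284 = \left(-5\right) 284 = -1420$)
$\left(T{\left(15,12 \right)} + U\right)^{2} = \left(\left(5 + 15\right)^{2} - 1420\right)^{2} = \left(20^{2} - 1420\right)^{2} = \left(400 - 1420\right)^{2} = \left(-1020\right)^{2} = 1040400$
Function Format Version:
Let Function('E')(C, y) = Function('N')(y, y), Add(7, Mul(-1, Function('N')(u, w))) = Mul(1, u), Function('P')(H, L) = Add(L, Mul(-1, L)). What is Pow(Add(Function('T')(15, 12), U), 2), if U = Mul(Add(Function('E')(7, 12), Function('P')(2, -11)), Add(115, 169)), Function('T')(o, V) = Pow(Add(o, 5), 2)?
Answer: 1040400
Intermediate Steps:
Function('P')(H, L) = 0
Function('N')(u, w) = Add(7, Mul(-1, u)) (Function('N')(u, w) = Add(7, Mul(-1, Mul(1, u))) = Add(7, Mul(-1, u)))
Function('E')(C, y) = Add(7, Mul(-1, y))
Function('T')(o, V) = Pow(Add(5, o), 2)
U = -1420 (U = Mul(Add(Add(7, Mul(-1, 12)), 0), Add(115, 169)) = Mul(Add(Add(7, -12), 0), 284) = Mul(Add(-5, 0), 284) = Mul(-5, 284) = -1420)
Pow(Add(Function('T')(15, 12), U), 2) = Pow(Add(Pow(Add(5, 15), 2), -1420), 2) = Pow(Add(Pow(20, 2), -1420), 2) = Pow(Add(400, -1420), 2) = Pow(-1020, 2) = 1040400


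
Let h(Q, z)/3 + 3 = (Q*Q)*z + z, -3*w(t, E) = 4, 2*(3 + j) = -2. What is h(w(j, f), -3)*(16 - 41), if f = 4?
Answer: 850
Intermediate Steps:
j = -4 (j = -3 + (½)*(-2) = -3 - 1 = -4)
w(t, E) = -4/3 (w(t, E) = -⅓*4 = -4/3)
h(Q, z) = -9 + 3*z + 3*z*Q² (h(Q, z) = -9 + 3*((Q*Q)*z + z) = -9 + 3*(Q²*z + z) = -9 + 3*(z*Q² + z) = -9 + 3*(z + z*Q²) = -9 + (3*z + 3*z*Q²) = -9 + 3*z + 3*z*Q²)
h(w(j, f), -3)*(16 - 41) = (-9 + 3*(-3) + 3*(-3)*(-4/3)²)*(16 - 41) = (-9 - 9 + 3*(-3)*(16/9))*(-25) = (-9 - 9 - 16)*(-25) = -34*(-25) = 850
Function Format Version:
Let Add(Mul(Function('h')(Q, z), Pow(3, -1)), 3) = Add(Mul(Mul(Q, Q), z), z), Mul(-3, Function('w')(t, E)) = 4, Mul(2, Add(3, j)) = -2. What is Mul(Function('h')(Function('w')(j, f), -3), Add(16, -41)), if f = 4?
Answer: 850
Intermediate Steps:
j = -4 (j = Add(-3, Mul(Rational(1, 2), -2)) = Add(-3, -1) = -4)
Function('w')(t, E) = Rational(-4, 3) (Function('w')(t, E) = Mul(Rational(-1, 3), 4) = Rational(-4, 3))
Function('h')(Q, z) = Add(-9, Mul(3, z), Mul(3, z, Pow(Q, 2))) (Function('h')(Q, z) = Add(-9, Mul(3, Add(Mul(Mul(Q, Q), z), z))) = Add(-9, Mul(3, Add(Mul(Pow(Q, 2), z), z))) = Add(-9, Mul(3, Add(Mul(z, Pow(Q, 2)), z))) = Add(-9, Mul(3, Add(z, Mul(z, Pow(Q, 2))))) = Add(-9, Add(Mul(3, z), Mul(3, z, Pow(Q, 2)))) = Add(-9, Mul(3, z), Mul(3, z, Pow(Q, 2))))
Mul(Function('h')(Function('w')(j, f), -3), Add(16, -41)) = Mul(Add(-9, Mul(3, -3), Mul(3, -3, Pow(Rational(-4, 3), 2))), Add(16, -41)) = Mul(Add(-9, -9, Mul(3, -3, Rational(16, 9))), -25) = Mul(Add(-9, -9, -16), -25) = Mul(-34, -25) = 850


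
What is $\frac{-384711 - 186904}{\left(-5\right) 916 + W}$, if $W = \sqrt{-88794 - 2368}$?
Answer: $\frac{1308998350}{10533781} + \frac{571615 i \sqrt{91162}}{21067562} \approx 124.27 + 8.1921 i$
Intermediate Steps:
$W = i \sqrt{91162}$ ($W = \sqrt{-91162} = i \sqrt{91162} \approx 301.93 i$)
$\frac{-384711 - 186904}{\left(-5\right) 916 + W} = \frac{-384711 - 186904}{\left(-5\right) 916 + i \sqrt{91162}} = - \frac{571615}{-4580 + i \sqrt{91162}}$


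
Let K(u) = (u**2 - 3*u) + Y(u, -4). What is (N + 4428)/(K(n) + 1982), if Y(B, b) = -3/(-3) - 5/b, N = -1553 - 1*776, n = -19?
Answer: 8396/9609 ≈ 0.87376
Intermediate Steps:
N = -2329 (N = -1553 - 776 = -2329)
Y(B, b) = 1 - 5/b (Y(B, b) = -3*(-1/3) - 5/b = 1 - 5/b)
K(u) = 9/4 + u**2 - 3*u (K(u) = (u**2 - 3*u) + (-5 - 4)/(-4) = (u**2 - 3*u) - 1/4*(-9) = (u**2 - 3*u) + 9/4 = 9/4 + u**2 - 3*u)
(N + 4428)/(K(n) + 1982) = (-2329 + 4428)/((9/4 + (-19)**2 - 3*(-19)) + 1982) = 2099/((9/4 + 361 + 57) + 1982) = 2099/(1681/4 + 1982) = 2099/(9609/4) = 2099*(4/9609) = 8396/9609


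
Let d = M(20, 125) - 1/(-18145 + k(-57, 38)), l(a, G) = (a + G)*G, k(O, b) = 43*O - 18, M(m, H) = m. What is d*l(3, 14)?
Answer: 49061439/10307 ≈ 4760.0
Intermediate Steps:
k(O, b) = -18 + 43*O
l(a, G) = G*(G + a) (l(a, G) = (G + a)*G = G*(G + a))
d = 412281/20614 (d = 20 - 1/(-18145 + (-18 + 43*(-57))) = 20 - 1/(-18145 + (-18 - 2451)) = 20 - 1/(-18145 - 2469) = 20 - 1/(-20614) = 20 - 1*(-1/20614) = 20 + 1/20614 = 412281/20614 ≈ 20.000)
d*l(3, 14) = 412281*(14*(14 + 3))/20614 = 412281*(14*17)/20614 = (412281/20614)*238 = 49061439/10307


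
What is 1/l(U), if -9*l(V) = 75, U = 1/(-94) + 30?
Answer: -3/25 ≈ -0.12000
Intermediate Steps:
U = 2819/94 (U = -1/94 + 30 = 2819/94 ≈ 29.989)
l(V) = -25/3 (l(V) = -⅑*75 = -25/3)
1/l(U) = 1/(-25/3) = -3/25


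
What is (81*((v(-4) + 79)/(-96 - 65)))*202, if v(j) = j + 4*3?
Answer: -1423494/161 ≈ -8841.6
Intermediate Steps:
v(j) = 12 + j (v(j) = j + 12 = 12 + j)
(81*((v(-4) + 79)/(-96 - 65)))*202 = (81*(((12 - 4) + 79)/(-96 - 65)))*202 = (81*((8 + 79)/(-161)))*202 = (81*(87*(-1/161)))*202 = (81*(-87/161))*202 = -7047/161*202 = -1423494/161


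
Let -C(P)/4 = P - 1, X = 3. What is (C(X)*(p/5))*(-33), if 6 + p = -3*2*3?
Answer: -6336/5 ≈ -1267.2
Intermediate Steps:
p = -24 (p = -6 - 3*2*3 = -6 - 6*3 = -6 - 18 = -24)
C(P) = 4 - 4*P (C(P) = -4*(P - 1) = -4*(-1 + P) = 4 - 4*P)
(C(X)*(p/5))*(-33) = ((4 - 4*3)*(-24/5))*(-33) = ((4 - 12)*(-24*⅕))*(-33) = -8*(-24/5)*(-33) = (192/5)*(-33) = -6336/5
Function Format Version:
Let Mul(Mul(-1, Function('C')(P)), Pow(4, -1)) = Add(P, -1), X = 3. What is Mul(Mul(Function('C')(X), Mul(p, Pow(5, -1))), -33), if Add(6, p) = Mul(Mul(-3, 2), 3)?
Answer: Rational(-6336, 5) ≈ -1267.2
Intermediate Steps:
p = -24 (p = Add(-6, Mul(Mul(-3, 2), 3)) = Add(-6, Mul(-6, 3)) = Add(-6, -18) = -24)
Function('C')(P) = Add(4, Mul(-4, P)) (Function('C')(P) = Mul(-4, Add(P, -1)) = Mul(-4, Add(-1, P)) = Add(4, Mul(-4, P)))
Mul(Mul(Function('C')(X), Mul(p, Pow(5, -1))), -33) = Mul(Mul(Add(4, Mul(-4, 3)), Mul(-24, Pow(5, -1))), -33) = Mul(Mul(Add(4, -12), Mul(-24, Rational(1, 5))), -33) = Mul(Mul(-8, Rational(-24, 5)), -33) = Mul(Rational(192, 5), -33) = Rational(-6336, 5)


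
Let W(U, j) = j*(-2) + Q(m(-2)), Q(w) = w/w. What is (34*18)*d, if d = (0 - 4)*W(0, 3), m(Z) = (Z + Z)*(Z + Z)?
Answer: 12240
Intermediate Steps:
m(Z) = 4*Z² (m(Z) = (2*Z)*(2*Z) = 4*Z²)
Q(w) = 1
W(U, j) = 1 - 2*j (W(U, j) = j*(-2) + 1 = -2*j + 1 = 1 - 2*j)
d = 20 (d = (0 - 4)*(1 - 2*3) = -4*(1 - 6) = -4*(-5) = 20)
(34*18)*d = (34*18)*20 = 612*20 = 12240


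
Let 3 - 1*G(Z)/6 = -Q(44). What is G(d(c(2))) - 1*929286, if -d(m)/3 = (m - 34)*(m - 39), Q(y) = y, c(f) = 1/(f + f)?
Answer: -929004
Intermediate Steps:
c(f) = 1/(2*f)
d(m) = -3*(-39 + m)*(-34 + m) (d(m) = -3*(m - 34)*(m - 39) = -3*(-34 + m)*(-39 + m) = -3*(-39 + m)*(-34 + m))
G(Z) = 282 (G(Z) = 18 - (-6)*44 = 18 - 6*(-44) = 18 + 264 = 282)
G(d(c(2))) - 1*929286 = 282 - 1*929286 = 282 - 929286 = -929004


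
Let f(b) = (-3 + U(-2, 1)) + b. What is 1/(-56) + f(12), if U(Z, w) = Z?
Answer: 391/56 ≈ 6.9821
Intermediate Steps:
f(b) = -5 + b (f(b) = (-3 - 2) + b = -5 + b)
1/(-56) + f(12) = 1/(-56) + (-5 + 12) = -1/56 + 7 = 391/56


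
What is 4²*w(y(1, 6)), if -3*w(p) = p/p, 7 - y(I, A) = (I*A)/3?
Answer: -16/3 ≈ -5.3333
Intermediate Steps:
y(I, A) = 7 - A*I/3 (y(I, A) = 7 - I*A/3 = 7 - A*I/3)
w(p) = -⅓ (w(p) = -p/(3*p) = -⅓*1 = -⅓)
4²*w(y(1, 6)) = 4²*(-⅓) = 16*(-⅓) = -16/3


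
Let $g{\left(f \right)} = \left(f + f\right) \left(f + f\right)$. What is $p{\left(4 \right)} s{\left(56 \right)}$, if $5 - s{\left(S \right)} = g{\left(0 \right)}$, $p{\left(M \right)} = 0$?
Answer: $0$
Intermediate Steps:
$g{\left(f \right)} = 4 f^{2}$ ($g{\left(f \right)} = 2 f 2 f = 4 f^{2}$)
$s{\left(S \right)} = 5$ ($s{\left(S \right)} = 5 - 4 \cdot 0^{2} = 5 - 4 \cdot 0 = 5 - 0 = 5 + 0 = 5$)
$p{\left(4 \right)} s{\left(56 \right)} = 0 \cdot 5 = 0$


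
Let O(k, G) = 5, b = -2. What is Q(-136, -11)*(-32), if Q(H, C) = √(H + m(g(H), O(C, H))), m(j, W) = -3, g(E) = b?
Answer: -32*I*√139 ≈ -377.27*I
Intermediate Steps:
g(E) = -2
Q(H, C) = √(-3 + H) (Q(H, C) = √(H - 3) = √(-3 + H))
Q(-136, -11)*(-32) = √(-3 - 136)*(-32) = √(-139)*(-32) = (I*√139)*(-32) = -32*I*√139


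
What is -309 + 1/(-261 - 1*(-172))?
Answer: -27502/89 ≈ -309.01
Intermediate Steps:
-309 + 1/(-261 - 1*(-172)) = -309 + 1/(-261 + 172) = -309 + 1/(-89) = -309 - 1/89 = -27502/89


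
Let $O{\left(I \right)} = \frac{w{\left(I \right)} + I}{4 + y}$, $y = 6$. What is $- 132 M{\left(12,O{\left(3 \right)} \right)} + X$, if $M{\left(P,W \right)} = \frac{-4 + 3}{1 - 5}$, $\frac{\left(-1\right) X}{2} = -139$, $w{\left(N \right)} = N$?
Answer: $245$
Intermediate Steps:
$X = 278$ ($X = \left(-2\right) \left(-139\right) = 278$)
$O{\left(I \right)} = \frac{I}{5}$ ($O{\left(I \right)} = \frac{I + I}{4 + 6} = \frac{2 I}{10} = 2 I \frac{1}{10} = \frac{I}{5}$)
$M{\left(P,W \right)} = \frac{1}{4}$ ($M{\left(P,W \right)} = - \frac{1}{-4} = \left(-1\right) \left(- \frac{1}{4}\right) = \frac{1}{4}$)
$- 132 M{\left(12,O{\left(3 \right)} \right)} + X = \left(-132\right) \frac{1}{4} + 278 = -33 + 278 = 245$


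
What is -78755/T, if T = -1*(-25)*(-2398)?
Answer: 15751/11990 ≈ 1.3137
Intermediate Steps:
T = -59950 (T = 25*(-2398) = -59950)
-78755/T = -78755/(-59950) = -78755*(-1/59950) = 15751/11990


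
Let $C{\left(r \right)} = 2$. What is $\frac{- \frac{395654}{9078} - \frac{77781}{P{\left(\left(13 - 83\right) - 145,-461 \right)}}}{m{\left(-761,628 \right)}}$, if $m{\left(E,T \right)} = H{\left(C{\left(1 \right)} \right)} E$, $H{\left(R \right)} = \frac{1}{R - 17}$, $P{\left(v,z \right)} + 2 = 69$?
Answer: $- \frac{1831511840}{77143331} \approx -23.742$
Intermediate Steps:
$P{\left(v,z \right)} = 67$ ($P{\left(v,z \right)} = -2 + 69 = 67$)
$H{\left(R \right)} = \frac{1}{-17 + R}$
$m{\left(E,T \right)} = - \frac{E}{15}$ ($m{\left(E,T \right)} = \frac{E}{-17 + 2} = \frac{E}{-15} = - \frac{E}{15}$)
$\frac{- \frac{395654}{9078} - \frac{77781}{P{\left(\left(13 - 83\right) - 145,-461 \right)}}}{m{\left(-761,628 \right)}} = \frac{- \frac{395654}{9078} - \frac{77781}{67}}{\left(- \frac{1}{15}\right) \left(-761\right)} = \frac{\left(-395654\right) \frac{1}{9078} - \frac{77781}{67}}{\frac{761}{15}} = \left(- \frac{197827}{4539} - \frac{77781}{67}\right) \frac{15}{761} = \left(- \frac{366302368}{304113}\right) \frac{15}{761} = - \frac{1831511840}{77143331}$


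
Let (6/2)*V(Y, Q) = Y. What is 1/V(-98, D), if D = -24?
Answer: -3/98 ≈ -0.030612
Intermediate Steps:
V(Y, Q) = Y/3
1/V(-98, D) = 1/((1/3)*(-98)) = 1/(-98/3) = -3/98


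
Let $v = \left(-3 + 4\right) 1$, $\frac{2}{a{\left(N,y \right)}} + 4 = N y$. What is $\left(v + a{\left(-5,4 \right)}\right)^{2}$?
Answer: $\frac{121}{144} \approx 0.84028$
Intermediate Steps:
$a{\left(N,y \right)} = \frac{2}{-4 + N y}$
$v = 1$ ($v = 1 \cdot 1 = 1$)
$\left(v + a{\left(-5,4 \right)}\right)^{2} = \left(1 + \frac{2}{-4 - 20}\right)^{2} = \left(1 + \frac{2}{-24}\right)^{2} = \left(1 + 2 \left(- \frac{1}{24}\right)\right)^{2} = \left(1 - \frac{1}{12}\right)^{2} = \left(\frac{11}{12}\right)^{2} = \frac{121}{144}$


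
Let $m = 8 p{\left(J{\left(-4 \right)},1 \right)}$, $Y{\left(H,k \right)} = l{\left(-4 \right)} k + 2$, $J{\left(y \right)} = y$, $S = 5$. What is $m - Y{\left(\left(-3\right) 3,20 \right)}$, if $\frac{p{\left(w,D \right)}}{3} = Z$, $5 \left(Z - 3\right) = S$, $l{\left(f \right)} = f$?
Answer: $174$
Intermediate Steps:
$Y{\left(H,k \right)} = 2 - 4 k$ ($Y{\left(H,k \right)} = - 4 k + 2 = 2 - 4 k$)
$Z = 4$ ($Z = 3 + \frac{1}{5} \cdot 5 = 3 + 1 = 4$)
$p{\left(w,D \right)} = 12$ ($p{\left(w,D \right)} = 3 \cdot 4 = 12$)
$m = 96$ ($m = 8 \cdot 12 = 96$)
$m - Y{\left(\left(-3\right) 3,20 \right)} = 96 - \left(2 - 80\right) = 96 - -78 = 96 + 78 = 174$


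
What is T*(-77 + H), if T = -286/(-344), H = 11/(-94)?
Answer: -1036607/16168 ≈ -64.115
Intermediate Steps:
H = -11/94 (H = 11*(-1/94) = -11/94 ≈ -0.11702)
T = 143/172 (T = -286*(-1/344) = 143/172 ≈ 0.83140)
T*(-77 + H) = 143*(-77 - 11/94)/172 = (143/172)*(-7249/94) = -1036607/16168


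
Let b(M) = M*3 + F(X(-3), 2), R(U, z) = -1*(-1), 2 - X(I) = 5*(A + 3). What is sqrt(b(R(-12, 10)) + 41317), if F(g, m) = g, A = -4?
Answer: 17*sqrt(143) ≈ 203.29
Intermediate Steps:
X(I) = 7 (X(I) = 2 - 5*(-4 + 3) = 2 - 5*(-1) = 2 - 1*(-5) = 2 + 5 = 7)
R(U, z) = 1
b(M) = 7 + 3*M (b(M) = M*3 + 7 = 3*M + 7 = 7 + 3*M)
sqrt(b(R(-12, 10)) + 41317) = sqrt((7 + 3*1) + 41317) = sqrt((7 + 3) + 41317) = sqrt(10 + 41317) = sqrt(41327) = 17*sqrt(143)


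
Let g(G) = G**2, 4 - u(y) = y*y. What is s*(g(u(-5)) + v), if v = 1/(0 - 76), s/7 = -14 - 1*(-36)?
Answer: 2580655/38 ≈ 67912.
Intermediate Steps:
u(y) = 4 - y**2 (u(y) = 4 - y*y = 4 - y**2)
s = 154 (s = 7*(-14 - 1*(-36)) = 7*(-14 + 36) = 7*22 = 154)
v = -1/76 (v = 1/(-76) = -1/76 ≈ -0.013158)
s*(g(u(-5)) + v) = 154*((4 - 1*(-5)**2)**2 - 1/76) = 154*((4 - 1*25)**2 - 1/76) = 154*((4 - 25)**2 - 1/76) = 154*((-21)**2 - 1/76) = 154*(441 - 1/76) = 154*(33515/76) = 2580655/38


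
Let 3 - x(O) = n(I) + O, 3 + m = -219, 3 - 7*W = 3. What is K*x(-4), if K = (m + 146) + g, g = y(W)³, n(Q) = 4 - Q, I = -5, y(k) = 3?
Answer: 98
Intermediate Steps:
W = 0 (W = 3/7 - ⅐*3 = 3/7 - 3/7 = 0)
m = -222 (m = -3 - 219 = -222)
g = 27 (g = 3³ = 27)
x(O) = -6 - O (x(O) = 3 - ((4 - 1*(-5)) + O) = 3 - ((4 + 5) + O) = 3 - (9 + O) = 3 + (-9 - O) = -6 - O)
K = -49 (K = (-222 + 146) + 27 = -76 + 27 = -49)
K*x(-4) = -49*(-6 - 1*(-4)) = -49*(-6 + 4) = -49*(-2) = 98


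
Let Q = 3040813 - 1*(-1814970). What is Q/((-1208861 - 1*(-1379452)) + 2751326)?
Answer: 4855783/2921917 ≈ 1.6618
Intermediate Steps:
Q = 4855783 (Q = 3040813 + 1814970 = 4855783)
Q/((-1208861 - 1*(-1379452)) + 2751326) = 4855783/((-1208861 - 1*(-1379452)) + 2751326) = 4855783/((-1208861 + 1379452) + 2751326) = 4855783/(170591 + 2751326) = 4855783/2921917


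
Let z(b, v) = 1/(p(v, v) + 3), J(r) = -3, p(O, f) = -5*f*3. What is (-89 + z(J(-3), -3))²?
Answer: 18241441/2304 ≈ 7917.3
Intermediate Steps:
p(O, f) = -15*f
z(b, v) = 1/(3 - 15*v) (z(b, v) = 1/(-15*v + 3) = 1/(3 - 15*v))
(-89 + z(J(-3), -3))² = (-89 - 1/(-3 + 15*(-3)))² = (-89 - 1/(-3 - 45))² = (-89 - 1/(-48))² = (-89 - 1*(-1/48))² = (-89 + 1/48)² = (-4271/48)² = 18241441/2304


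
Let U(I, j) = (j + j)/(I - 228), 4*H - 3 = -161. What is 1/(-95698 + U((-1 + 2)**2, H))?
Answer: -227/21723367 ≈ -1.0450e-5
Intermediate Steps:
H = -79/2 (H = 3/4 + (1/4)*(-161) = 3/4 - 161/4 = -79/2 ≈ -39.500)
U(I, j) = 2*j/(-228 + I) (U(I, j) = (2*j)/(-228 + I) = 2*j/(-228 + I))
1/(-95698 + U((-1 + 2)**2, H)) = 1/(-95698 + 2*(-79/2)/(-228 + (-1 + 2)**2)) = 1/(-95698 + 2*(-79/2)/(-228 + 1**2)) = 1/(-95698 + 2*(-79/2)/(-228 + 1)) = 1/(-95698 + 2*(-79/2)/(-227)) = 1/(-95698 + 2*(-79/2)*(-1/227)) = 1/(-95698 + 79/227) = 1/(-21723367/227) = -227/21723367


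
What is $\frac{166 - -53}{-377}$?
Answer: $- \frac{219}{377} \approx -0.5809$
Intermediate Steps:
$\frac{166 - -53}{-377} = - \frac{166 + \left(-144 + 197\right)}{377} = - \frac{166 + 53}{377} = \left(- \frac{1}{377}\right) 219 = - \frac{219}{377}$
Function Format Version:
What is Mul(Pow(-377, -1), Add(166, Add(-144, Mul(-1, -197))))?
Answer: Rational(-219, 377) ≈ -0.58090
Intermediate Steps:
Mul(Pow(-377, -1), Add(166, Add(-144, Mul(-1, -197)))) = Mul(Rational(-1, 377), Add(166, Add(-144, 197))) = Mul(Rational(-1, 377), Add(166, 53)) = Mul(Rational(-1, 377), 219) = Rational(-219, 377)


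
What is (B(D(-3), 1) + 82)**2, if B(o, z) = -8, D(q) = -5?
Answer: 5476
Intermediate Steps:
(B(D(-3), 1) + 82)**2 = (-8 + 82)**2 = 74**2 = 5476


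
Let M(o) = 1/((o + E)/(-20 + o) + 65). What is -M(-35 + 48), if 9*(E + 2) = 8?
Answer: -63/3988 ≈ -0.015797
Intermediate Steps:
E = -10/9 (E = -2 + (1/9)*8 = -2 + 8/9 = -10/9 ≈ -1.1111)
M(o) = 1/(65 + (-10/9 + o)/(-20 + o)) (M(o) = 1/((o - 10/9)/(-20 + o) + 65) = 1/((-10/9 + o)/(-20 + o) + 65) = 1/(65 + (-10/9 + o)/(-20 + o)))
-M(-35 + 48) = -9*(-20 + (-35 + 48))/(2*(-5855 + 297*(-35 + 48))) = -9*(-20 + 13)/(2*(-5855 + 297*13)) = -9*(-7)/(2*(-5855 + 3861)) = -9*(-7)/(2*(-1994)) = -9*(-1)*(-7)/(2*1994) = -1*63/3988 = -63/3988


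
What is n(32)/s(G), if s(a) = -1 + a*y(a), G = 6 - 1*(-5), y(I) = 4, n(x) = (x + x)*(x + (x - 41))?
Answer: 1472/43 ≈ 34.233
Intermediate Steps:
n(x) = 2*x*(-41 + 2*x) (n(x) = (2*x)*(x + (-41 + x)) = (2*x)*(-41 + 2*x) = 2*x*(-41 + 2*x))
G = 11 (G = 6 + 5 = 11)
s(a) = -1 + 4*a (s(a) = -1 + a*4 = -1 + 4*a)
n(32)/s(G) = (2*32*(-41 + 2*32))/(-1 + 4*11) = (2*32*(-41 + 64))/(-1 + 44) = (2*32*23)/43 = (1/43)*1472 = 1472/43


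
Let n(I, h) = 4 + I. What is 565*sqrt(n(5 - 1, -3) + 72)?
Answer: 2260*sqrt(5) ≈ 5053.5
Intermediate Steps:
565*sqrt(n(5 - 1, -3) + 72) = 565*sqrt((4 + (5 - 1)) + 72) = 565*sqrt((4 + 4) + 72) = 565*sqrt(8 + 72) = 565*sqrt(80) = 565*(4*sqrt(5)) = 2260*sqrt(5)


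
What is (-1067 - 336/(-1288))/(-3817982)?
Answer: 3505/12544798 ≈ 0.00027940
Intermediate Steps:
(-1067 - 336/(-1288))/(-3817982) = (-1067 - 336*(-1/1288))*(-1/3817982) = (-1067 + 6/23)*(-1/3817982) = -24535/23*(-1/3817982) = 3505/12544798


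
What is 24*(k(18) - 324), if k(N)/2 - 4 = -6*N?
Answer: -12768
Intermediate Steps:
k(N) = 8 - 12*N (k(N) = 8 + 2*(-6*N) = 8 - 12*N)
24*(k(18) - 324) = 24*((8 - 12*18) - 324) = 24*((8 - 216) - 324) = 24*(-208 - 324) = 24*(-532) = -12768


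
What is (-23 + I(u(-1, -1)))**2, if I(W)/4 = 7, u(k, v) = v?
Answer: 25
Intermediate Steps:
I(W) = 28 (I(W) = 4*7 = 28)
(-23 + I(u(-1, -1)))**2 = (-23 + 28)**2 = 5**2 = 25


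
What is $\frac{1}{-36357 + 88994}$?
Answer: $\frac{1}{52637} \approx 1.8998 \cdot 10^{-5}$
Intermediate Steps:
$\frac{1}{-36357 + 88994} = \frac{1}{52637}$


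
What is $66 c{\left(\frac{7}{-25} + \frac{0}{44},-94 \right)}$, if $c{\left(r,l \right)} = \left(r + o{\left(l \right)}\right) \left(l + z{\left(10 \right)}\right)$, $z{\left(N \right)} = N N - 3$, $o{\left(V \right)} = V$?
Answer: $- \frac{466686}{25} \approx -18667.0$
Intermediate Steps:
$z{\left(N \right)} = -3 + N^{2}$ ($z{\left(N \right)} = N^{2} - 3 = -3 + N^{2}$)
$c{\left(r,l \right)} = \left(97 + l\right) \left(l + r\right)$ ($c{\left(r,l \right)} = \left(r + l\right) \left(l - \left(3 - 10^{2}\right)\right) = \left(l + r\right) \left(l + \left(-3 + 100\right)\right) = \left(l + r\right) \left(l + 97\right) = \left(l + r\right) \left(97 + l\right) = \left(97 + l\right) \left(l + r\right)$)
$66 c{\left(\frac{7}{-25} + \frac{0}{44},-94 \right)} = 66 \left(\left(-94\right)^{2} + 97 \left(-94\right) + 97 \left(\frac{7}{-25} + \frac{0}{44}\right) - 94 \left(\frac{7}{-25} + \frac{0}{44}\right)\right) = 66 \left(8836 - 9118 + 97 \left(7 \left(- \frac{1}{25}\right) + 0 \cdot \frac{1}{44}\right) - 94 \left(7 \left(- \frac{1}{25}\right) + 0 \cdot \frac{1}{44}\right)\right) = 66 \left(8836 - 9118 + 97 \left(- \frac{7}{25} + 0\right) - 94 \left(- \frac{7}{25} + 0\right)\right) = 66 \left(8836 - 9118 + 97 \left(- \frac{7}{25}\right) - - \frac{658}{25}\right) = 66 \left(8836 - 9118 - \frac{679}{25} + \frac{658}{25}\right) = 66 \left(- \frac{7071}{25}\right) = - \frac{466686}{25}$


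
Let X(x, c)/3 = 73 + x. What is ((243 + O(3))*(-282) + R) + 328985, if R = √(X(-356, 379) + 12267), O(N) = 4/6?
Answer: 260271 + √11418 ≈ 2.6038e+5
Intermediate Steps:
X(x, c) = 219 + 3*x (X(x, c) = 3*(73 + x) = 219 + 3*x)
O(N) = ⅔ (O(N) = 4*(⅙) = ⅔)
R = √11418 (R = √((219 + 3*(-356)) + 12267) = √((219 - 1068) + 12267) = √(-849 + 12267) = √11418 ≈ 106.85)
((243 + O(3))*(-282) + R) + 328985 = ((243 + ⅔)*(-282) + √11418) + 328985 = ((731/3)*(-282) + √11418) + 328985 = (-68714 + √11418) + 328985 = 260271 + √11418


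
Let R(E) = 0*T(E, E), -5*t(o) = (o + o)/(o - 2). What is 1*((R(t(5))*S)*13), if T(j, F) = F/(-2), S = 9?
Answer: 0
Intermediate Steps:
T(j, F) = -F/2 (T(j, F) = F*(-½) = -F/2)
t(o) = -2*o/(5*(-2 + o)) (t(o) = -(o + o)/(5*(o - 2)) = -2*o/(5*(-2 + o)))
R(E) = 0 (R(E) = 0*(-E/2) = 0)
1*((R(t(5))*S)*13) = 1*((0*9)*13) = 1*(0*13) = 1*0 = 0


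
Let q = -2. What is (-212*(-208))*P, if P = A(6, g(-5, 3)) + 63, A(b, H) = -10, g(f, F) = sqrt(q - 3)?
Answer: 2337088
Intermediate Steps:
g(f, F) = I*sqrt(5) (g(f, F) = sqrt(-2 - 3) = sqrt(-5) = I*sqrt(5))
P = 53 (P = -10 + 63 = 53)
(-212*(-208))*P = -212*(-208)*53 = 44096*53 = 2337088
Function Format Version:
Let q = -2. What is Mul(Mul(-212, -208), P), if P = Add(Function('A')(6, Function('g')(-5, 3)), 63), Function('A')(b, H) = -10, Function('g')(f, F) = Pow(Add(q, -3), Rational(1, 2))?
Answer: 2337088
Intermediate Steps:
Function('g')(f, F) = Mul(I, Pow(5, Rational(1, 2))) (Function('g')(f, F) = Pow(Add(-2, -3), Rational(1, 2)) = Pow(-5, Rational(1, 2)) = Mul(I, Pow(5, Rational(1, 2))))
P = 53 (P = Add(-10, 63) = 53)
Mul(Mul(-212, -208), P) = Mul(Mul(-212, -208), 53) = Mul(44096, 53) = 2337088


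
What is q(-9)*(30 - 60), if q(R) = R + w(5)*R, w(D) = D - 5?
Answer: 270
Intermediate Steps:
w(D) = -5 + D
q(R) = R (q(R) = R + (-5 + 5)*R = R + 0*R = R + 0 = R)
q(-9)*(30 - 60) = -9*(30 - 60) = -9*(-30) = 270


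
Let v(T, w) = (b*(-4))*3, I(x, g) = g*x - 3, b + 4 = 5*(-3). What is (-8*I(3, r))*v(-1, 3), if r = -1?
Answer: 10944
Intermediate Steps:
b = -19 (b = -4 + 5*(-3) = -4 - 15 = -19)
I(x, g) = -3 + g*x
v(T, w) = 228 (v(T, w) = -19*(-4)*3 = 76*3 = 228)
(-8*I(3, r))*v(-1, 3) = -8*(-3 - 1*3)*228 = -8*(-3 - 3)*228 = -8*(-6)*228 = 48*228 = 10944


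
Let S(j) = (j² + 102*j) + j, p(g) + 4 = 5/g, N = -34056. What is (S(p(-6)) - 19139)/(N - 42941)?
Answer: 706085/2771892 ≈ 0.25473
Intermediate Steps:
p(g) = -4 + 5/g
S(j) = j² + 103*j
(S(p(-6)) - 19139)/(N - 42941) = ((-4 + 5/(-6))*(103 + (-4 + 5/(-6))) - 19139)/(-34056 - 42941) = ((-4 + 5*(-⅙))*(103 + (-4 + 5*(-⅙))) - 19139)/(-76997) = ((-4 - ⅚)*(103 + (-4 - ⅚)) - 19139)*(-1/76997) = (-29*(103 - 29/6)/6 - 19139)*(-1/76997) = (-29/6*589/6 - 19139)*(-1/76997) = (-17081/36 - 19139)*(-1/76997) = -706085/36*(-1/76997) = 706085/2771892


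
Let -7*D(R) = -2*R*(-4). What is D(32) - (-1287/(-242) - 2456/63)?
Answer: -4027/1386 ≈ -2.9055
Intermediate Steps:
D(R) = -8*R/7 (D(R) = -(-2*R)*(-4)/7 = -8*R/7)
D(32) - (-1287/(-242) - 2456/63) = -8/7*32 - (-1287/(-242) - 2456/63) = -256/7 - (-1287*(-1/242) - 2456*1/63) = -256/7 - (117/22 - 2456/63) = -256/7 - 1*(-46661/1386) = -256/7 + 46661/1386 = -4027/1386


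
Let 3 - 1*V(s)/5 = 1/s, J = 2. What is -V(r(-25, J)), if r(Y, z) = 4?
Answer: -55/4 ≈ -13.750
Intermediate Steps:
V(s) = 15 - 5/s
-V(r(-25, J)) = -(15 - 5/4) = -1*55/4 = -55/4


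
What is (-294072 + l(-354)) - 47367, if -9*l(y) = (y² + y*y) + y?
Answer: -1107743/3 ≈ -3.6925e+5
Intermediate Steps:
l(y) = -2*y²/9 - y/9 (l(y) = -((y² + y*y) + y)/9 = -((y² + y²) + y)/9 = -(2*y² + y)/9 = -(y + 2*y²)/9 = -2*y²/9 - y/9)
(-294072 + l(-354)) - 47367 = (-294072 - ⅑*(-354)*(1 + 2*(-354))) - 47367 = (-294072 - ⅑*(-354)*(1 - 708)) - 47367 = (-294072 - ⅑*(-354)*(-707)) - 47367 = (-294072 - 83426/3) - 47367 = -965642/3 - 47367 = -1107743/3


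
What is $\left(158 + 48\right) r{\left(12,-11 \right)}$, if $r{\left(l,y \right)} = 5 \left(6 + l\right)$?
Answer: $18540$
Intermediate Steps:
$r{\left(l,y \right)} = 30 + 5 l$
$\left(158 + 48\right) r{\left(12,-11 \right)} = \left(158 + 48\right) \left(30 + 5 \cdot 12\right) = 206 \left(30 + 60\right) = 206 \cdot 90 = 18540$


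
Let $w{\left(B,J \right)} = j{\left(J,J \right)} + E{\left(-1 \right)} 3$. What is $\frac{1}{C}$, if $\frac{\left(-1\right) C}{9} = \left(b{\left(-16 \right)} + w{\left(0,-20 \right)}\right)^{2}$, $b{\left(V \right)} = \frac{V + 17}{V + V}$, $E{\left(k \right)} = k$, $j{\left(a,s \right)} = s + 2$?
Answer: $- \frac{1024}{4076361} \approx -0.0002512$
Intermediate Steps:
$j{\left(a,s \right)} = 2 + s$
$w{\left(B,J \right)} = -1 + J$ ($w{\left(B,J \right)} = \left(2 + J\right) - 3 = -1 + J$)
$b{\left(V \right)} = \frac{17 + V}{2 V}$
$C = - \frac{4076361}{1024}$ ($C = - 9 \left(\frac{17 - 16}{2 \left(-16\right)} - 21\right)^{2} = - 9 \left(\frac{1}{2} \left(- \frac{1}{16}\right) 1 - 21\right)^{2} = - 9 \left(- \frac{1}{32} - 21\right)^{2} = - 9 \left(- \frac{673}{32}\right)^{2} = \left(-9\right) \frac{452929}{1024} = - \frac{4076361}{1024} \approx -3980.8$)
$\frac{1}{C} = \frac{1}{- \frac{4076361}{1024}} = - \frac{1024}{4076361}$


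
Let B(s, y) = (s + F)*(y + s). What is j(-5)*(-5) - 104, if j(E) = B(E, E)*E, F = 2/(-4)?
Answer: 1271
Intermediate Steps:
F = -½ (F = 2*(-¼) = -½ ≈ -0.50000)
B(s, y) = (-½ + s)*(s + y) (B(s, y) = (s - ½)*(y + s) = (-½ + s)*(s + y))
j(E) = E*(-E + 2*E²) (j(E) = (E² - E/2 - E/2 + E*E)*E = (E² - E/2 - E/2 + E²)*E = (-E + 2*E²)*E = E*(-E + 2*E²))
j(-5)*(-5) - 104 = ((-5)²*(-1 + 2*(-5)))*(-5) - 104 = (25*(-1 - 10))*(-5) - 104 = (25*(-11))*(-5) - 104 = -275*(-5) - 104 = 1375 - 104 = 1271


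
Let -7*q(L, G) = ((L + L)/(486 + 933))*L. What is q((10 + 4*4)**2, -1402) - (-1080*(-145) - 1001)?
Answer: -1546478819/9933 ≈ -1.5569e+5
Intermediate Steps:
q(L, G) = -2*L**2/9933 (q(L, G) = -(L + L)/(486 + 933)*L/7 = -(2*L)/1419*L/7 = -(2*L)*(1/1419)*L/7 = -2*L/1419*L/7 = -2*L**2/9933)
q((10 + 4*4)**2, -1402) - (-1080*(-145) - 1001) = -2*(10 + 4*4)**4/9933 - (-1080*(-145) - 1001) = -2*(10 + 16)**4/9933 - (156600 - 1001) = -2*(26**2)**2/9933 - 1*155599 = -2/9933*676**2 - 155599 = -2/9933*456976 - 155599 = -913952/9933 - 155599 = -1546478819/9933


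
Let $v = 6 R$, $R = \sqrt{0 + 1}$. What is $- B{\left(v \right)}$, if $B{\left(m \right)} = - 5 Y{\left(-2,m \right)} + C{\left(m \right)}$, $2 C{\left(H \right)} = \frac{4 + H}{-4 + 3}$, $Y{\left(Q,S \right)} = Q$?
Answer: $-5$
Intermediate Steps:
$R = 1$ ($R = \sqrt{1} = 1$)
$C{\left(H \right)} = -2 - \frac{H}{2}$ ($C{\left(H \right)} = \frac{\left(4 + H\right) \frac{1}{-4 + 3}}{2} = \frac{\left(4 + H\right) \frac{1}{-1}}{2} = \frac{\left(4 + H\right) \left(-1\right)}{2} = \frac{-4 - H}{2} = -2 - \frac{H}{2}$)
$v = 6$ ($v = 6 \cdot 1 = 6$)
$B{\left(m \right)} = 8 - \frac{m}{2}$ ($B{\left(m \right)} = \left(-5\right) \left(-2\right) - \left(2 + \frac{m}{2}\right) = 10 - \left(2 + \frac{m}{2}\right) = 8 - \frac{m}{2}$)
$- B{\left(v \right)} = - (8 - 3) = \left(-1\right) 5 = -5$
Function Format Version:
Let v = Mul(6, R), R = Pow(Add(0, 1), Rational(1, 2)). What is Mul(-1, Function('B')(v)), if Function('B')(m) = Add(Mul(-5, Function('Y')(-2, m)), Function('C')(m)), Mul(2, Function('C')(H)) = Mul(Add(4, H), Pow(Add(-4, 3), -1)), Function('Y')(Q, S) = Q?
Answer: -5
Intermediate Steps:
R = 1 (R = Pow(1, Rational(1, 2)) = 1)
Function('C')(H) = Add(-2, Mul(Rational(-1, 2), H)) (Function('C')(H) = Mul(Rational(1, 2), Mul(Add(4, H), Pow(Add(-4, 3), -1))) = Mul(Rational(1, 2), Mul(Add(4, H), Pow(-1, -1))) = Mul(Rational(1, 2), Mul(Add(4, H), -1)) = Mul(Rational(1, 2), Add(-4, Mul(-1, H))) = Add(-2, Mul(Rational(-1, 2), H)))
v = 6 (v = Mul(6, 1) = 6)
Function('B')(m) = Add(8, Mul(Rational(-1, 2), m)) (Function('B')(m) = Add(Mul(-5, -2), Add(-2, Mul(Rational(-1, 2), m))) = Add(10, Add(-2, Mul(Rational(-1, 2), m))) = Add(8, Mul(Rational(-1, 2), m)))
Mul(-1, Function('B')(v)) = Mul(-1, Add(8, Mul(Rational(-1, 2), 6))) = Mul(-1, Add(8, -3)) = Mul(-1, 5) = -5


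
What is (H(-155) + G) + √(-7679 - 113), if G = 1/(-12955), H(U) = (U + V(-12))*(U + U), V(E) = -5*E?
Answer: 381524749/12955 + 4*I*√487 ≈ 29450.0 + 88.272*I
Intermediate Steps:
H(U) = 2*U*(60 + U) (H(U) = (U - 5*(-12))*(U + U) = (U + 60)*(2*U) = (60 + U)*(2*U) = 2*U*(60 + U))
G = -1/12955 ≈ -7.7190e-5
(H(-155) + G) + √(-7679 - 113) = (2*(-155)*(60 - 155) - 1/12955) + √(-7679 - 113) = (2*(-155)*(-95) - 1/12955) + √(-7792) = (29450 - 1/12955) + 4*I*√487 = 381524749/12955 + 4*I*√487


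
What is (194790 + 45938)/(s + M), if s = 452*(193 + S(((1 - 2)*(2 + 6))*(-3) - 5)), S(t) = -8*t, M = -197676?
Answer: -30091/22393 ≈ -1.3438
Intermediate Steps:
s = 18532 (s = 452*(193 - 8*(((1 - 2)*(2 + 6))*(-3) - 5)) = 452*(193 - 8*(-1*8*(-3) - 5)) = 452*(193 - 8*(-8*(-3) - 5)) = 452*(193 - 8*(24 - 5)) = 452*(193 - 8*19) = 452*(193 - 152) = 452*41 = 18532)
(194790 + 45938)/(s + M) = (194790 + 45938)/(18532 - 197676) = 240728/(-179144) = 240728*(-1/179144) = -30091/22393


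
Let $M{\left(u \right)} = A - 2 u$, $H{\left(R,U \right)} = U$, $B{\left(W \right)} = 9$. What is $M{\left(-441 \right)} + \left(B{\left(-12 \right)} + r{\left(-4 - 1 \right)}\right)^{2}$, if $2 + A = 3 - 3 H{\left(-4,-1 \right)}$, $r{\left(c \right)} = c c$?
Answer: $2042$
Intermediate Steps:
$r{\left(c \right)} = c^{2}$
$A = 4$ ($A = -2 + \left(3 - -3\right) = -2 + \left(3 + 3\right) = -2 + 6 = 4$)
$M{\left(u \right)} = 4 - 2 u$
$M{\left(-441 \right)} + \left(B{\left(-12 \right)} + r{\left(-4 - 1 \right)}\right)^{2} = \left(4 - -882\right) + \left(9 + \left(-4 - 1\right)^{2}\right)^{2} = \left(4 + 882\right) + \left(9 + \left(-5\right)^{2}\right)^{2} = 886 + \left(9 + 25\right)^{2} = 886 + 34^{2} = 886 + 1156 = 2042$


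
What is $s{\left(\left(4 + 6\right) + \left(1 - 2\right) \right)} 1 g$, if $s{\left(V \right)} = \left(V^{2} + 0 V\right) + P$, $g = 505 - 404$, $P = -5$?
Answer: $7676$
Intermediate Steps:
$g = 101$ ($g = 505 - 404 = 101$)
$s{\left(V \right)} = -5 + V^{2}$ ($s{\left(V \right)} = \left(V^{2} + 0 V\right) - 5 = \left(V^{2} + 0\right) - 5 = V^{2} - 5 = -5 + V^{2}$)
$s{\left(\left(4 + 6\right) + \left(1 - 2\right) \right)} 1 g = \left(-5 + \left(\left(4 + 6\right) + \left(1 - 2\right)\right)^{2}\right) 1 \cdot 101 = \left(-5 + \left(10 - 1\right)^{2}\right) 1 \cdot 101 = \left(-5 + 9^{2}\right) 1 \cdot 101 = \left(-5 + 81\right) 1 \cdot 101 = 76 \cdot 1 \cdot 101 = 76 \cdot 101 = 7676$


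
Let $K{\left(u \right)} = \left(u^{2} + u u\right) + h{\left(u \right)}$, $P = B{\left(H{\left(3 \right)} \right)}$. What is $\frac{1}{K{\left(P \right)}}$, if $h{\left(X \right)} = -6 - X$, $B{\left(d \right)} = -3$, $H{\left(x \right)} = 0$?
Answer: $\frac{1}{15} \approx 0.066667$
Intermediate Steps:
$P = -3$
$K{\left(u \right)} = -6 - u + 2 u^{2}$ ($K{\left(u \right)} = \left(u^{2} + u u\right) - \left(6 + u\right) = \left(u^{2} + u^{2}\right) - \left(6 + u\right) = 2 u^{2} - \left(6 + u\right) = -6 - u + 2 u^{2}$)
$\frac{1}{K{\left(P \right)}} = \frac{1}{-6 - -3 + 2 \left(-3\right)^{2}} = \frac{1}{-6 + 3 + 2 \cdot 9} = \frac{1}{-6 + 3 + 18} = \frac{1}{15}$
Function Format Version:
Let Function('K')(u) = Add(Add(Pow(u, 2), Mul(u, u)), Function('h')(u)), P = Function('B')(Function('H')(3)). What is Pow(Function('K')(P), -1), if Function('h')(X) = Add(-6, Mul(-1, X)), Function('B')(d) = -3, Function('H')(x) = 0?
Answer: Rational(1, 15) ≈ 0.066667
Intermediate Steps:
P = -3
Function('K')(u) = Add(-6, Mul(-1, u), Mul(2, Pow(u, 2))) (Function('K')(u) = Add(Add(Pow(u, 2), Mul(u, u)), Add(-6, Mul(-1, u))) = Add(Add(Pow(u, 2), Pow(u, 2)), Add(-6, Mul(-1, u))) = Add(Mul(2, Pow(u, 2)), Add(-6, Mul(-1, u))) = Add(-6, Mul(-1, u), Mul(2, Pow(u, 2))))
Pow(Function('K')(P), -1) = Pow(Add(-6, Mul(-1, -3), Mul(2, Pow(-3, 2))), -1) = Pow(Add(-6, 3, Mul(2, 9)), -1) = Pow(Add(-6, 3, 18), -1) = Pow(15, -1) = Rational(1, 15)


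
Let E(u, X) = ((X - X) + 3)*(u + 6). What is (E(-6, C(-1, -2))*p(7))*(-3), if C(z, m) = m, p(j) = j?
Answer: 0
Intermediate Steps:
E(u, X) = 18 + 3*u (E(u, X) = (0 + 3)*(6 + u) = 3*(6 + u) = 18 + 3*u)
(E(-6, C(-1, -2))*p(7))*(-3) = ((18 + 3*(-6))*7)*(-3) = ((18 - 18)*7)*(-3) = (0*7)*(-3) = 0*(-3) = 0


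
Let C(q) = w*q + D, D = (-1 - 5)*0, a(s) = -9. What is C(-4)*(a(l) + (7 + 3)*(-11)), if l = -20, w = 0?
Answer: 0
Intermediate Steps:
D = 0 (D = -6*0 = 0)
C(q) = 0 (C(q) = 0*q + 0 = 0 + 0 = 0)
C(-4)*(a(l) + (7 + 3)*(-11)) = 0*(-9 + (7 + 3)*(-11)) = 0*(-9 + 10*(-11)) = 0*(-9 - 110) = 0*(-119) = 0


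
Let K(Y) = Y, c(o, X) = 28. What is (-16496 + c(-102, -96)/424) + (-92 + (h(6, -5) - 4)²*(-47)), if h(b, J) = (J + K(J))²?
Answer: -47672433/106 ≈ -4.4974e+5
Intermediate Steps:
h(b, J) = 4*J² (h(b, J) = (J + J)² = (2*J)² = 4*J²)
(-16496 + c(-102, -96)/424) + (-92 + (h(6, -5) - 4)²*(-47)) = (-16496 + 28/424) + (-92 + (4*(-5)² - 4)²*(-47)) = (-16496 + 28*(1/424)) + (-92 + (4*25 - 4)²*(-47)) = (-16496 + 7/106) + (-92 + (100 - 4)²*(-47)) = -1748569/106 + (-92 + 96²*(-47)) = -1748569/106 + (-92 + 9216*(-47)) = -1748569/106 + (-92 - 433152) = -1748569/106 - 433244 = -47672433/106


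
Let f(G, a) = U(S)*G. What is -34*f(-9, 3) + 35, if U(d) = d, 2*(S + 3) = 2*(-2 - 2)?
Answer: -2107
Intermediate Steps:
S = -7 (S = -3 + (2*(-2 - 2))/2 = -3 + (2*(-4))/2 = -3 + (1/2)*(-8) = -3 - 4 = -7)
f(G, a) = -7*G
-34*f(-9, 3) + 35 = -(-238)*(-9) + 35 = -34*63 + 35 = -2142 + 35 = -2107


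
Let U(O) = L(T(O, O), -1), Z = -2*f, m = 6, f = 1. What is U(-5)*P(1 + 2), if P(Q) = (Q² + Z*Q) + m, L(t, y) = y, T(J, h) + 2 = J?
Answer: -9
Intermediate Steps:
T(J, h) = -2 + J
Z = -2 (Z = -2*1 = -2)
P(Q) = 6 + Q² - 2*Q (P(Q) = (Q² - 2*Q) + 6 = 6 + Q² - 2*Q)
U(O) = -1
U(-5)*P(1 + 2) = -(6 + (1 + 2)² - 2*(1 + 2)) = -(6 + 3² - 2*3) = -(6 + 9 - 6) = -1*9 = -9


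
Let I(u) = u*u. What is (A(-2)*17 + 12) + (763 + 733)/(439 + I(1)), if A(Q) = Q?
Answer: -93/5 ≈ -18.600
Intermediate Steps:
I(u) = u²
(A(-2)*17 + 12) + (763 + 733)/(439 + I(1)) = (-2*17 + 12) + (763 + 733)/(439 + 1²) = (-34 + 12) + 1496/(439 + 1) = -22 + 1496/440 = -22 + (1/440)*1496 = -22 + 17/5 = -93/5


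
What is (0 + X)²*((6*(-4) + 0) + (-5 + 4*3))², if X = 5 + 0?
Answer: 7225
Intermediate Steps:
X = 5
(0 + X)²*((6*(-4) + 0) + (-5 + 4*3))² = (0 + 5)²*((6*(-4) + 0) + (-5 + 4*3))² = 5²*((-24 + 0) + (-5 + 12))² = 25*(-24 + 7)² = 25*(-17)² = 25*289 = 7225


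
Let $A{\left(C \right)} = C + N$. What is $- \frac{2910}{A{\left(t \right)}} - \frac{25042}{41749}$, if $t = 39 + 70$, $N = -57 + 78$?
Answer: $- \frac{12474505}{542737} \approx -22.984$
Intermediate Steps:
$N = 21$
$t = 109$
$A{\left(C \right)} = 21 + C$ ($A{\left(C \right)} = C + 21 = 21 + C$)
$- \frac{2910}{A{\left(t \right)}} - \frac{25042}{41749} = - \frac{2910}{21 + 109} - \frac{25042}{41749} = - \frac{2910}{130} - \frac{25042}{41749} = \left(-2910\right) \frac{1}{130} - \frac{25042}{41749} = - \frac{291}{13} - \frac{25042}{41749} = - \frac{12474505}{542737}$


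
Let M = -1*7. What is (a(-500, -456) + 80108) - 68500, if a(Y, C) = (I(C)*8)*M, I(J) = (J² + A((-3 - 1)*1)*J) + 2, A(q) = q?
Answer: -11735064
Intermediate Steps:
M = -7
I(J) = 2 + J² - 4*J (I(J) = (J² + ((-3 - 1)*1)*J) + 2 = (J² + (-4*1)*J) + 2 = (J² - 4*J) + 2 = 2 + J² - 4*J)
a(Y, C) = -112 - 56*C² + 224*C (a(Y, C) = ((2 + C² - 4*C)*8)*(-7) = (16 - 32*C + 8*C²)*(-7) = -112 - 56*C² + 224*C)
(a(-500, -456) + 80108) - 68500 = ((-112 - 56*(-456)² + 224*(-456)) + 80108) - 68500 = ((-112 - 56*207936 - 102144) + 80108) - 68500 = ((-112 - 11644416 - 102144) + 80108) - 68500 = (-11746672 + 80108) - 68500 = -11666564 - 68500 = -11735064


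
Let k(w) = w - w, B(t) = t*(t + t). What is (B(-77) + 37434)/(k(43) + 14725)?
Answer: 49292/14725 ≈ 3.3475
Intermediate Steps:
B(t) = 2*t**2 (B(t) = t*(2*t) = 2*t**2)
k(w) = 0
(B(-77) + 37434)/(k(43) + 14725) = (2*(-77)**2 + 37434)/(0 + 14725) = (2*5929 + 37434)/14725 = (11858 + 37434)*(1/14725) = 49292*(1/14725) = 49292/14725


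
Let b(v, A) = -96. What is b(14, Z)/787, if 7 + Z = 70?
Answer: -96/787 ≈ -0.12198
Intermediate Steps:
Z = 63 (Z = -7 + 70 = 63)
b(14, Z)/787 = -96/787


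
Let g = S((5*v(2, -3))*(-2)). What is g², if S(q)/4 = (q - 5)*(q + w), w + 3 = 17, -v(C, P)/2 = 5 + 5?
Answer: 27862286400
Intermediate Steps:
v(C, P) = -20 (v(C, P) = -2*(5 + 5) = -2*10 = -20)
w = 14 (w = -3 + 17 = 14)
S(q) = 4*(-5 + q)*(14 + q) (S(q) = 4*((q - 5)*(q + 14)) = 4*((-5 + q)*(14 + q)) = 4*(-5 + q)*(14 + q))
g = 166920 (g = -280 + 4*((5*(-20))*(-2))² + 36*((5*(-20))*(-2)) = -280 + 4*(-100*(-2))² + 36*(-100*(-2)) = -280 + 4*200² + 36*200 = -280 + 4*40000 + 7200 = -280 + 160000 + 7200 = 166920)
g² = 166920² = 27862286400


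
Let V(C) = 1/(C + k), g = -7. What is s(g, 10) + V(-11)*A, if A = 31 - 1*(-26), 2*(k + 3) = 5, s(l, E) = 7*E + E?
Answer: 1726/23 ≈ 75.043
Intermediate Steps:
s(l, E) = 8*E
k = -1/2 (k = -3 + (1/2)*5 = -3 + 5/2 = -1/2 ≈ -0.50000)
A = 57 (A = 31 + 26 = 57)
V(C) = 1/(-1/2 + C) (V(C) = 1/(C - 1/2) = 1/(-1/2 + C))
s(g, 10) + V(-11)*A = 8*10 + (2/(-1 + 2*(-11)))*57 = 80 + (2/(-1 - 22))*57 = 80 + (2/(-23))*57 = 80 + (2*(-1/23))*57 = 80 - 2/23*57 = 80 - 114/23 = 1726/23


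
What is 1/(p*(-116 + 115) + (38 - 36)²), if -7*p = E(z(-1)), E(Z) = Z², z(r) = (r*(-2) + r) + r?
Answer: ¼ ≈ 0.25000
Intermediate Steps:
z(r) = 0 (z(r) = (-2*r + r) + r = -r + r = 0)
p = 0 (p = -⅐*0² = -⅐*0 = 0)
1/(p*(-116 + 115) + (38 - 36)²) = 1/(0*(-116 + 115) + (38 - 36)²) = 1/(0*(-1) + 2²) = 1/(0 + 4) = 1/4 = ¼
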